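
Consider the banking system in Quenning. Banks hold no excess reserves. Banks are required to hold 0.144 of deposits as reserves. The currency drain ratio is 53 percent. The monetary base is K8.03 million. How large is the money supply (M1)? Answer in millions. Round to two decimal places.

K18.23 million

The money multiplier is m = (1 + c) / (rr + c) = (1 + 0.53) / (0.144 + 0.53) ≈ 2.27.
So M = m × MB = 2.27 × 8.03 = 18.2281 million.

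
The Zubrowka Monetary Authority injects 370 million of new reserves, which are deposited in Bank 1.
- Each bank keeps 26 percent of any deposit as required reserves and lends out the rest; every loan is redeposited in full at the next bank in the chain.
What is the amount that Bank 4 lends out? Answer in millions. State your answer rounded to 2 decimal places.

110.95 million

Each bank lends a fraction (1 − rr) = 0.7400 of the deposit it receives, so Bank 4 receives 370·0.7400^3 and lends 370·0.7400^4 ≈ 110.9503 million.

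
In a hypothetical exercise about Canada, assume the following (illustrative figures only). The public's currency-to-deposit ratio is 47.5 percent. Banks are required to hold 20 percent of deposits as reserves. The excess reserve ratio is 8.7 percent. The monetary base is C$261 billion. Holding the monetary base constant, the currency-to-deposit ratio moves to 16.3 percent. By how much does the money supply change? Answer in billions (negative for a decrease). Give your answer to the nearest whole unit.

Initially m₁ = (1 + 0.475) / (0.2 + 0.087 + 0.475) ≈ 1.9357, so M₁ = 1.9357 × 261 = 505.2177 billion.
After the change m₂ = (1 + 0.163) / (0.2 + 0.087 + 0.163) ≈ 2.5844, so M₂ = 2.5844 × 261 = 674.5284 billion.
ΔM = M₂ − M₁ = 674.5284 − 505.2177 = 169.3107 billion.

C$169 billion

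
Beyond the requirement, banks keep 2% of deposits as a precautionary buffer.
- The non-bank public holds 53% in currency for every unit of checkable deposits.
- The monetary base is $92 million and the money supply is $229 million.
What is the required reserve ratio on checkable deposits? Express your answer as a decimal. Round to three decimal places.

0.065

Using m = M/MB = 229/92 ≈ 2.489130. Since m = (1 + c)/(c + rr + e), the denominator satisfies c + rr + e = (1 + c)/m = (1 + 0.53) / 2.489130 ≈ 0.614673.
With c = 0.53 and e = 0.02, the required reserve ratio on checkable deposits is 0.614673 − 0.53 − 0.02 = 0.064673.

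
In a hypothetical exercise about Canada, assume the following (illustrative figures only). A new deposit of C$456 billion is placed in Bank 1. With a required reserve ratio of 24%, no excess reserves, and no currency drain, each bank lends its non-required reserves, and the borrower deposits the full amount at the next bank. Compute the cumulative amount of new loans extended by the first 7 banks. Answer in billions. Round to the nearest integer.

Bank i lends (1 − rr)^i of the original deposit: Bank 1 lends 456·0.7600 = 346.5600, Bank 2 lends 456·0.7600² = 263.3856, and so on.
Summing a geometric series: total = 456·[0.7600·(1 − 0.7600^7) / (1 − 0.7600)] ≈ 1232.5234 billion.

C$1233 billion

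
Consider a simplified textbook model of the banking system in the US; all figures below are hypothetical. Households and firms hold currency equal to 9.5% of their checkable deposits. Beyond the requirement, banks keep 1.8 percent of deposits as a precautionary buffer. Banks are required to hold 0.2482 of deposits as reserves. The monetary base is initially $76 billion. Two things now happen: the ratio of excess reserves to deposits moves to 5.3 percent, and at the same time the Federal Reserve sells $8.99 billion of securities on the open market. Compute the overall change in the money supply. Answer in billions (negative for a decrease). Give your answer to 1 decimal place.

Before: m₁ = (1 + 0.095) / (0.2482 + 0.018 + 0.095) ≈ 3.0316, MB₁ = 76, so M₁ = 3.0316 × 76 = 230.4016 billion.
After: m₂ = (1 + 0.095) / (0.2482 + 0.053 + 0.095) ≈ 2.7638, MB₂ = 76 − 8.99 = 67.01, so M₂ = 2.7638 × 67.01 ≈ 185.2022 billion.
ΔM = M₂ − M₁ = 185.2022 − 230.4016 = -45.1994 billion.

-45.2 billion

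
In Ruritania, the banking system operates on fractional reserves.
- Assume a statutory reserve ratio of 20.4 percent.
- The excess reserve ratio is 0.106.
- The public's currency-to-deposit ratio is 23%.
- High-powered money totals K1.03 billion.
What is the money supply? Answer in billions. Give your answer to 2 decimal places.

K2.35 billion

The money multiplier is m = (1 + c) / (rr + e + c) = (1 + 0.23) / (0.204 + 0.106 + 0.23) ≈ 2.2778.
So M = m × MB = 2.2778 × 1.03 ≈ 2.3461 billion.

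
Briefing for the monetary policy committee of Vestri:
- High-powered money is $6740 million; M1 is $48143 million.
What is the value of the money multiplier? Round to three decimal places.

7.143

The money multiplier is m = M / MB = 48143 / 6740 ≈ 7.14288.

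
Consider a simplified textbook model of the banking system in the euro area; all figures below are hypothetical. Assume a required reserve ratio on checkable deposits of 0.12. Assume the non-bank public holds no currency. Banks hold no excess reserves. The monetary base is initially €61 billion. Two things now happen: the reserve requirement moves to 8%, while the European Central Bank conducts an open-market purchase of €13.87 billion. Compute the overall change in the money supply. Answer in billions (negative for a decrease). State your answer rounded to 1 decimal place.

€427.5 billion

Before: m₁ = 1 / (0.12) ≈ 8.3333, MB₁ = 61, so M₁ = 8.3333 × 61 = 508.3313 billion.
After: m₂ = 1 / (0.08) = 12.5, MB₂ = 61 + 13.87 = 74.87, so M₂ = 12.5 × 74.87 = 935.875 billion.
ΔM = M₂ − M₁ = 935.875 − 508.3313 = 427.5437 billion.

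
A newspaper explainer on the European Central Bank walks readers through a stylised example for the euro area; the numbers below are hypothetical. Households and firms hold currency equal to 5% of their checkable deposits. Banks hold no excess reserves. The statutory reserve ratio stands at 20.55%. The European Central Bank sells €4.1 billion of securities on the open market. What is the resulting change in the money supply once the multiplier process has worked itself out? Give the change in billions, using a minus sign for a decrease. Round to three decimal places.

-16.849 billion

The money multiplier is m = (1 + c) / (rr + c) = (1 + 0.05) / (0.2055 + 0.05) ≈ 4.10959.
The sale removes 4.1 billion of base, so ΔM = m × ΔMB = 4.10959 × (−4.1) ≈ -16.8493 billion.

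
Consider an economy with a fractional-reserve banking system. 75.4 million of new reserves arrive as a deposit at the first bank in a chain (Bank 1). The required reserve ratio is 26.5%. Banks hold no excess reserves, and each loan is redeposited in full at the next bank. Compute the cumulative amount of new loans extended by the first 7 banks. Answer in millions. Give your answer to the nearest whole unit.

185 million

Bank i lends (1 − rr)^i of the original deposit: Bank 1 lends 75.4·0.7350 = 55.4190, Bank 2 lends 75.4·0.7350² ≈ 40.7330, and so on.
Summing a geometric series: total = 75.4·[0.7350·(1 − 0.7350^7) / (1 − 0.7350)] ≈ 184.8944 million.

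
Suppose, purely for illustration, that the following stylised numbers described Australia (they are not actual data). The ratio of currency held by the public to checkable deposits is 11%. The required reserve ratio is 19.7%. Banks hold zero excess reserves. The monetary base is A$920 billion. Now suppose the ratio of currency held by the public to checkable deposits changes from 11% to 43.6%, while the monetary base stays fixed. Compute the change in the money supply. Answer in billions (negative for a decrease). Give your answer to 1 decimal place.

-1239.3 billion

Initially m₁ = (1 + 0.11) / (0.197 + 0.11) ≈ 3.61564, so M₁ = 3.61564 × 920 = 3326.3888 billion.
After the change m₂ = (1 + 0.436) / (0.197 + 0.436) ≈ 2.26856, so M₂ = 2.26856 × 920 = 2087.0752 billion.
ΔM = M₂ − M₁ = 2087.0752 − 3326.3888 = -1239.3136 billion.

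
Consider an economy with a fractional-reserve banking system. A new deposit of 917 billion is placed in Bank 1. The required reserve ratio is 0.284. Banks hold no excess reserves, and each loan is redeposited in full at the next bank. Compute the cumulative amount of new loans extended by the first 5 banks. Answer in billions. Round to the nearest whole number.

1877 billion

Bank i lends (1 − rr)^i of the original deposit: Bank 1 lends 917·0.7160 = 656.5720, Bank 2 lends 917·0.7160² ≈ 470.1056, and so on.
Summing a geometric series: total = 917·[0.7160·(1 − 0.7160^5) / (1 − 0.7160)] ≈ 1876.8333 billion.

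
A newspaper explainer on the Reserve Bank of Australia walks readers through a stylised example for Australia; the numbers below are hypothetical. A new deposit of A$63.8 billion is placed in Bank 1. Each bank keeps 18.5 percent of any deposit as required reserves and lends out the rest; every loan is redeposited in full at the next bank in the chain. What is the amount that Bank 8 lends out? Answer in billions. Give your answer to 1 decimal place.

A$12.4 billion

Each bank lends a fraction (1 − rr) = 0.8150 of the deposit it receives, so Bank 8 receives 63.8·0.8150^7 and lends 63.8·0.8150^8 ≈ 12.4189 billion.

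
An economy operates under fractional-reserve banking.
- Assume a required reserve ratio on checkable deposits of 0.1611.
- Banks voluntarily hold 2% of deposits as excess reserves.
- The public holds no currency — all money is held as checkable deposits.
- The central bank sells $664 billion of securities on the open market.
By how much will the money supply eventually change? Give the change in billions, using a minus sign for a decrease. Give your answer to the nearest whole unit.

-3666 billion

The money multiplier is m = 1 / (rr + e) = 1 / (0.1611 + 0.02) ≈ 5.5218.
The sale removes 664 billion of base, so ΔM = m × ΔMB = 5.5218 × (−664) = -3666.4752 billion.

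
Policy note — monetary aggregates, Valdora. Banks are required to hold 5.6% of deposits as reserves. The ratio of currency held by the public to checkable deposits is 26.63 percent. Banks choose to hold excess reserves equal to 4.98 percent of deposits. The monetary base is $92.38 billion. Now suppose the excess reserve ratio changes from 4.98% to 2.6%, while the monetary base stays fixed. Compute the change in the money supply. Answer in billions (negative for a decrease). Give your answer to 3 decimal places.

$21.482 billion

Initially m₁ = (1 + 0.2663) / (0.056 + 0.0498 + 0.2663) ≈ 3.403117, so M₁ = 3.403117 × 92.38 ≈ 314.3799 billion.
After the change m₂ = (1 + 0.2663) / (0.056 + 0.026 + 0.2663) ≈ 3.635659, so M₂ = 3.635659 × 92.38 ≈ 335.8622 billion.
ΔM = M₂ − M₁ = 335.8622 − 314.3799 = 21.4823 billion.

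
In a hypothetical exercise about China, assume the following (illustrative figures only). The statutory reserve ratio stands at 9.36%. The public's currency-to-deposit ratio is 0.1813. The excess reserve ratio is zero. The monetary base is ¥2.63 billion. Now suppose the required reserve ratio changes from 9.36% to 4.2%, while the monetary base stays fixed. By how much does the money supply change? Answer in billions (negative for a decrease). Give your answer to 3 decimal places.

Initially m₁ = (1 + 0.1813) / (0.0936 + 0.1813) ≈ 4.29720, so M₁ = 4.29720 × 2.63 ≈ 11.3016 billion.
After the change m₂ = (1 + 0.1813) / (0.042 + 0.1813) ≈ 5.29019, so M₂ = 5.29019 × 2.63 ≈ 13.9132 billion.
ΔM = M₂ − M₁ = 13.9132 − 11.3016 = 2.6116 billion.

¥2.612 billion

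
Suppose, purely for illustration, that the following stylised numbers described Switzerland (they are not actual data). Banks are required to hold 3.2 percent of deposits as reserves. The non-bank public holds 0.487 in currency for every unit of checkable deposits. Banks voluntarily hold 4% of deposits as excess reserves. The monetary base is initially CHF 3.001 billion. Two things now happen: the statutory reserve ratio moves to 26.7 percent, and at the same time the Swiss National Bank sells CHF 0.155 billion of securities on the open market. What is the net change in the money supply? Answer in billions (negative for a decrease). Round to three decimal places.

-2.653 billion

Before: m₁ = (1 + 0.487) / (0.032 + 0.04 + 0.487) ≈ 2.66011, MB₁ = 3.001, so M₁ = 2.66011 × 3.001 ≈ 7.983 billion.
After: m₂ = (1 + 0.487) / (0.267 + 0.04 + 0.487) ≈ 1.87280, MB₂ = 3.001 − 0.155 = 2.846, so M₂ = 1.87280 × 2.846 ≈ 5.33 billion.
ΔM = M₂ − M₁ = 5.33 − 7.983 = -2.653 billion.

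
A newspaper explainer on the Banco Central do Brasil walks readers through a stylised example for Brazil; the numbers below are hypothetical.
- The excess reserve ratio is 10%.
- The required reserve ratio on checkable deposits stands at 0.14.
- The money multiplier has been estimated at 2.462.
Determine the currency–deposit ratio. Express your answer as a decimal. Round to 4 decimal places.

0.2798

Using m = 2.462. From m = (1 + c)/(c + rr + e), rearranging gives 1 + c = m·(c + rr + e), so c·(1 − m) = m·(rr + e) − 1.
Hence c = [m·(rr + e) − 1]/(1 − m) = [2.462 × (0.14 + 0.1) − 1] / (1 − 2.462) ≈ 0.279836.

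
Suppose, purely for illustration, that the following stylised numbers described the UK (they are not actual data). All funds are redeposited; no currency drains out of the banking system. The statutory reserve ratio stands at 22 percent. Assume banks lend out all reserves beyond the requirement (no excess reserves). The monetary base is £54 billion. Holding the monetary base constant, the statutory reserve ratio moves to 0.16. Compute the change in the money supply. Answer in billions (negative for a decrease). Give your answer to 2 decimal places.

Initially m₁ = 1 / (0.22) ≈ 4.54545, so M₁ = 4.54545 × 54 = 245.4543 billion.
After the change m₂ = 1 / (0.16) = 6.25, so M₂ = 6.25 × 54 = 337.5 billion.
ΔM = M₂ − M₁ = 337.5 − 245.4543 = 92.0457 billion.

£92.05 billion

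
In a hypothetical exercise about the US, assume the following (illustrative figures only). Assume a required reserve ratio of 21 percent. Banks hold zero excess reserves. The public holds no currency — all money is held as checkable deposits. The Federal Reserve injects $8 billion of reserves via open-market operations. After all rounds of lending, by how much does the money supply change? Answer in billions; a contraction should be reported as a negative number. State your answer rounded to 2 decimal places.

$38.10 billion

The simple money multiplier is m = 1/rr = 1/0.21 ≈ 4.7619.
An open-market purchase increases the monetary base by 8 billion, so ΔM = m × ΔMB = 4.7619 × 8 = 38.0952 billion.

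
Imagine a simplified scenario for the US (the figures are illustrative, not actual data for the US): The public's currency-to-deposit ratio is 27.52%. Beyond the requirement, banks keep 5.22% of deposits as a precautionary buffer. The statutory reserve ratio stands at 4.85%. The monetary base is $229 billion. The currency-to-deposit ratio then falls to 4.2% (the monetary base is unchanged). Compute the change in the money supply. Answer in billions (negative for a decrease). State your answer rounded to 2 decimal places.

$895.31 billion

Initially m₁ = (1 + 0.2752) / (0.0485 + 0.0522 + 0.2752) ≈ 3.392392, so M₁ = 3.392392 × 229 ≈ 776.8578 billion.
After the change m₂ = (1 + 0.042) / (0.0485 + 0.0522 + 0.042) ≈ 7.302032, so M₂ = 7.302032 × 229 ≈ 1672.1653 billion.
ΔM = M₂ − M₁ = 1672.1653 − 776.8578 = 895.3075 billion.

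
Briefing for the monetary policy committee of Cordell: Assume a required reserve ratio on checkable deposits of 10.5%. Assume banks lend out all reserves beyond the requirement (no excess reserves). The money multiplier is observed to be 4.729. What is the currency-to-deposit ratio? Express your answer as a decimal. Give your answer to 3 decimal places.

0.135

Using m = 4.729. From m = (1 + c)/(c + rr + e), rearranging gives 1 + c = m·(c + rr + e), so c·(1 − m) = m·(rr + e) − 1.
Hence c = [m·(rr + e) − 1]/(1 − m) = [4.729 × (0.105 + 0) − 1] / (1 − 4.729) ≈ 0.135011.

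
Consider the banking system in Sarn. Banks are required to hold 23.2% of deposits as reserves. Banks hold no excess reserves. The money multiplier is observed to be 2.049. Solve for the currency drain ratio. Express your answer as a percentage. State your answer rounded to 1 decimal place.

Using m = 2.049. From m = (1 + c)/(c + rr + e), rearranging gives 1 + c = m·(c + rr + e), so c·(1 − m) = m·(rr + e) − 1.
Hence c = [m·(rr + e) − 1]/(1 − m) = [2.049 × (0.232 + 0) − 1] / (1 − 2.049) ≈ 0.500126.

50.0%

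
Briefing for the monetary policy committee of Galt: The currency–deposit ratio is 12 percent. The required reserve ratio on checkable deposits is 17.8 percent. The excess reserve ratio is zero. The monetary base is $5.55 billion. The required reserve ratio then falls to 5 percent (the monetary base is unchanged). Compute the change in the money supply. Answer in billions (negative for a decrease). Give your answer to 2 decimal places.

Initially m₁ = (1 + 0.12) / (0.178 + 0.12) ≈ 3.7584, so M₁ = 3.7584 × 5.55 ≈ 20.8591 billion.
After the change m₂ = (1 + 0.12) / (0.05 + 0.12) ≈ 6.5882, so M₂ = 6.5882 × 5.55 ≈ 36.5645 billion.
ΔM = M₂ − M₁ = 36.5645 − 20.8591 = 15.7054 billion.

$15.71 billion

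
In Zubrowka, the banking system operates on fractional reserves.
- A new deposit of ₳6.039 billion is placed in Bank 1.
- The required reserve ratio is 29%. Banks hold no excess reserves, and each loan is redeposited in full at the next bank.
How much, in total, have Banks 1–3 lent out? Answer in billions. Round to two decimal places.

₳9.49 billion

Bank i lends (1 − rr)^i of the original deposit: Bank 1 lends 6.039·0.7100 ≈ 4.2877, Bank 2 lends 6.039·0.7100² ≈ 3.0443, and so on.
Summing a geometric series: total = 6.039·[0.7100·(1 − 0.7100^3) / (1 − 0.7100)] ≈ 9.4934 billion.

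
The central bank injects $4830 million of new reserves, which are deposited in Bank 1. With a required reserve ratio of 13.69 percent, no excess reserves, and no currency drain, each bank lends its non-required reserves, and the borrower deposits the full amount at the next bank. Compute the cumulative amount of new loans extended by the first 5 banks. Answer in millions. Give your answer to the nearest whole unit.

Bank i lends (1 − rr)^i of the original deposit: Bank 1 lends 4830·0.8631 = 4168.7730, Bank 2 lends 4830·0.8631² ≈ 3598.0680, and so on.
Summing a geometric series: total = 4830·[0.8631·(1 − 0.8631^5) / (1 − 0.8631)] ≈ 15866.0946 million.

$15866 million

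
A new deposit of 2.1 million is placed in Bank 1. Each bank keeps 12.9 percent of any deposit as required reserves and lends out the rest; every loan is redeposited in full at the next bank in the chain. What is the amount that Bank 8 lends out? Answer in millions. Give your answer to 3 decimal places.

Each bank lends a fraction (1 − rr) = 0.8710 of the deposit it receives, so Bank 8 receives 2.1·0.8710^7 and lends 2.1·0.8710^8 ≈ 0.6956 million.

0.696 million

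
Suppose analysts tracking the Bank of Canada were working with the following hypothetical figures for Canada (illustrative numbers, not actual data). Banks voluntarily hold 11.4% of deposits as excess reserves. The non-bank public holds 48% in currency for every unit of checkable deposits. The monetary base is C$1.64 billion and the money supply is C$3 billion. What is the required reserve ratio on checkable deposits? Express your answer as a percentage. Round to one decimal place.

21.5%

Using m = M/MB = 3/1.64 ≈ 1.829268. Since m = (1 + c)/(c + rr + e), the denominator satisfies c + rr + e = (1 + c)/m = (1 + 0.48) / 1.829268 ≈ 0.809067.
With c = 0.48 and e = 0.114, the required reserve ratio on checkable deposits is 0.809067 − 0.48 − 0.114 = 0.215067.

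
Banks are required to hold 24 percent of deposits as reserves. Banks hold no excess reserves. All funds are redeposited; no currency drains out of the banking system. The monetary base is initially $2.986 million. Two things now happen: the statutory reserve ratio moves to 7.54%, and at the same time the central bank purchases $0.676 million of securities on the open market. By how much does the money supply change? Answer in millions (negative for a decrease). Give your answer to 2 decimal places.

Before: m₁ = 1 / (0.24) ≈ 4.1667, MB₁ = 2.986, so M₁ = 4.1667 × 2.986 ≈ 12.4418 million.
After: m₂ = 1 / (0.0754) ≈ 13.2626, MB₂ = 2.986 + 0.676 = 3.662, so M₂ = 13.2626 × 3.662 ≈ 48.5676 million.
ΔM = M₂ − M₁ = 48.5676 − 12.4418 = 36.1258 million.

$36.13 million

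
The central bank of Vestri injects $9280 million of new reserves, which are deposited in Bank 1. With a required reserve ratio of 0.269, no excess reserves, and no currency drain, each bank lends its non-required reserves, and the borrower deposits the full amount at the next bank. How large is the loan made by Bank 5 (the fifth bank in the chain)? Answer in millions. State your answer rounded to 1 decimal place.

Each bank lends a fraction (1 − rr) = 0.7310 of the deposit it receives, so Bank 5 receives 9280·0.7310^4 and lends 9280·0.7310^5 ≈ 1937.0234 million.

$1937.0 million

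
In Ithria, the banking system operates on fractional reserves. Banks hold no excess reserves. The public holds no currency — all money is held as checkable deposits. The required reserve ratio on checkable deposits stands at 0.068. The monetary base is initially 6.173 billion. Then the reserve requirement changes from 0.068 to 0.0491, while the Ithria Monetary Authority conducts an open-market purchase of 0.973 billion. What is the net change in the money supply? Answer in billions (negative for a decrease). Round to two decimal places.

Before: m₁ = 1 / (0.068) ≈ 14.7059, MB₁ = 6.173, so M₁ = 14.7059 × 6.173 ≈ 90.7795 billion.
After: m₂ = 1 / (0.0491) ≈ 20.3666, MB₂ = 6.173 + 0.973 = 7.146, so M₂ = 20.3666 × 7.146 ≈ 145.5397 billion.
ΔM = M₂ − M₁ = 145.5397 − 90.7795 = 54.7602 billion.

54.76 billion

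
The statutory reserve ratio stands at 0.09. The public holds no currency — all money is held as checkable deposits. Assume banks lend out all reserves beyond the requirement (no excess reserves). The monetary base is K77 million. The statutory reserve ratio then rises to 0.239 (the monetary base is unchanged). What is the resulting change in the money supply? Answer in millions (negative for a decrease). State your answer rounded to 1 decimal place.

-533.4 million

Initially m₁ = 1 / (0.09) ≈ 11.1111, so M₁ = 11.1111 × 77 = 855.5547 million.
After the change m₂ = 1 / (0.239) ≈ 4.1841, so M₂ = 4.1841 × 77 = 322.1757 million.
ΔM = M₂ − M₁ = 322.1757 − 855.5547 = -533.379 million.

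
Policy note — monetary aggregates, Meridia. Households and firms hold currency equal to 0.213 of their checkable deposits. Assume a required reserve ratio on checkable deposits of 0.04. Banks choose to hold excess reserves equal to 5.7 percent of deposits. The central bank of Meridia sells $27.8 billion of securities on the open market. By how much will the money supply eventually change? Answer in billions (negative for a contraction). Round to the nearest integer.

The money multiplier is m = (1 + c) / (rr + e + c) = (1 + 0.213) / (0.04 + 0.057 + 0.213) ≈ 3.9129.
The sale removes 27.8 billion of base, so ΔM = m × ΔMB = 3.9129 × (−27.8) ≈ -108.7786 billion.

-109 billion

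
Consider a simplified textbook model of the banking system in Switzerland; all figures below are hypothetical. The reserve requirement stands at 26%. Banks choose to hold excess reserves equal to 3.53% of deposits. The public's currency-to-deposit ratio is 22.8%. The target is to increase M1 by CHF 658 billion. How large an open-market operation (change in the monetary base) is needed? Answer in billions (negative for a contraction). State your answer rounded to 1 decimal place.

The money multiplier is m = (1 + c) / (rr + e + c) = (1 + 0.228) / (0.26 + 0.0353 + 0.228) ≈ 2.34665.
ΔMB = ΔM / m = (+658) / 2.34665 ≈ 280.3997 billion.

CHF 280.4 billion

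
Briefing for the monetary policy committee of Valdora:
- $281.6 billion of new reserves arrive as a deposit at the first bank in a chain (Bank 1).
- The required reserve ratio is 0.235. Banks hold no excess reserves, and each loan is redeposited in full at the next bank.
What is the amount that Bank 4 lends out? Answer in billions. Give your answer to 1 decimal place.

$96.4 billion

Each bank lends a fraction (1 − rr) = 0.7650 of the deposit it receives, so Bank 4 receives 281.6·0.7650^3 and lends 281.6·0.7650^4 ≈ 96.4447 billion.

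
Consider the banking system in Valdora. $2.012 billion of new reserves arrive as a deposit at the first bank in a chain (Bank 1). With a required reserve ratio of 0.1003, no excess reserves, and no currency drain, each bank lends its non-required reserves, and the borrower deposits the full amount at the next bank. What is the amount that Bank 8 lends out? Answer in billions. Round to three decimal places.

$0.864 billion

Each bank lends a fraction (1 − rr) = 0.8997 of the deposit it receives, so Bank 8 receives 2.012·0.8997^7 and lends 2.012·0.8997^8 ≈ 0.8638 billion.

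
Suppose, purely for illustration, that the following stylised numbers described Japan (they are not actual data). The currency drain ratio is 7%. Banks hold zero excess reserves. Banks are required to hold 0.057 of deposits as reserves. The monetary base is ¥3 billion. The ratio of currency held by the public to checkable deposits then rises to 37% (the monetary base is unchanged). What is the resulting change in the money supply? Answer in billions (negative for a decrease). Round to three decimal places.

Initially m₁ = (1 + 0.07) / (0.057 + 0.07) ≈ 8.42520, so M₁ = 8.42520 × 3 = 25.2756 billion.
After the change m₂ = (1 + 0.37) / (0.057 + 0.37) ≈ 3.20843, so M₂ = 3.20843 × 3 ≈ 9.6253 billion.
ΔM = M₂ − M₁ = 9.6253 − 25.2756 = -15.6503 billion.

-15.650 billion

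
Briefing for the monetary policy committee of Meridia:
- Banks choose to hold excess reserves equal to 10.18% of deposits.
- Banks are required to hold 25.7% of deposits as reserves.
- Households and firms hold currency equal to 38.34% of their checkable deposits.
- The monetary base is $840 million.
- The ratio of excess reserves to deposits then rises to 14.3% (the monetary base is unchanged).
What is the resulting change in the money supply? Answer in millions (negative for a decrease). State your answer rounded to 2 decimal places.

-82.34 million

Initially m₁ = (1 + 0.3834) / (0.257 + 0.1018 + 0.3834) ≈ 1.863918, so M₁ = 1.863918 × 840 ≈ 1565.6911 million.
After the change m₂ = (1 + 0.3834) / (0.257 + 0.143 + 0.3834) ≈ 1.765892, so M₂ = 1.765892 × 840 ≈ 1483.3493 million.
ΔM = M₂ − M₁ = 1483.3493 − 1565.6911 = -82.3418 million.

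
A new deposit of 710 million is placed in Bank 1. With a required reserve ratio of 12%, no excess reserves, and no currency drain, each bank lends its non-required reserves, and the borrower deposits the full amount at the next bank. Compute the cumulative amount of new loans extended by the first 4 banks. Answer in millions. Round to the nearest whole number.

Bank i lends (1 − rr)^i of the original deposit: Bank 1 lends 710·0.8800 = 624.8000, Bank 2 lends 710·0.8800² = 549.8240, and so on.
Summing a geometric series: total = 710·[0.8800·(1 − 0.8800^4) / (1 − 0.8800)] ≈ 2084.2528 million.

2084 million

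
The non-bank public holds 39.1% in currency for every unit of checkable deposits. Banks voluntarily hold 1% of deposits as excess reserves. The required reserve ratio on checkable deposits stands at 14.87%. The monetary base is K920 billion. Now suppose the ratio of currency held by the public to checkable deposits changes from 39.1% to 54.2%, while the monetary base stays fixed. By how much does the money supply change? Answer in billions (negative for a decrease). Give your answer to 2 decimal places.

-303.43 billion

Initially m₁ = (1 + 0.391) / (0.1487 + 0.01 + 0.391) ≈ 2.530471, so M₁ = 2.530471 × 920 ≈ 2328.0333 billion.
After the change m₂ = (1 + 0.542) / (0.1487 + 0.01 + 0.542) ≈ 2.200656, so M₂ = 2.200656 × 920 ≈ 2024.6035 billion.
ΔM = M₂ − M₁ = 2024.6035 − 2328.0333 = -303.4298 billion.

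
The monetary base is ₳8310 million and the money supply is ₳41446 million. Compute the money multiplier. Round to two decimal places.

The money multiplier is m = M / MB = 41446 / 8310 ≈ 4.98748.

4.99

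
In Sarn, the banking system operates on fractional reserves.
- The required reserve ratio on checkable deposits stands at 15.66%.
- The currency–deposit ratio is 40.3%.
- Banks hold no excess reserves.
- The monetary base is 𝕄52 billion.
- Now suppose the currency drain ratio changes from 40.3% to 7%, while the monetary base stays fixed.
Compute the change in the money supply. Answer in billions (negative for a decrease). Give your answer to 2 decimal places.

𝕄115.17 billion

Initially m₁ = (1 + 0.403) / (0.1566 + 0.403) ≈ 2.50715, so M₁ = 2.50715 × 52 = 130.3718 billion.
After the change m₂ = (1 + 0.07) / (0.1566 + 0.07) ≈ 4.72198, so M₂ = 4.72198 × 52 ≈ 245.543 billion.
ΔM = M₂ − M₁ = 245.543 − 130.3718 = 115.1712 billion.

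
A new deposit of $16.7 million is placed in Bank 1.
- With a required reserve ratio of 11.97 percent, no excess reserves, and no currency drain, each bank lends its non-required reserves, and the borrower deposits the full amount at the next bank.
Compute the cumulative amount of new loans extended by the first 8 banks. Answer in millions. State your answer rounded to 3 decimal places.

$78.526 million

Bank i lends (1 − rr)^i of the original deposit: Bank 1 lends 16.7·0.8803 ≈ 14.7010, Bank 2 lends 16.7·0.8803² ≈ 12.9413, and so on.
Summing a geometric series: total = 16.7·[0.8803·(1 − 0.8803^8) / (1 − 0.8803)] ≈ 78.5262 million.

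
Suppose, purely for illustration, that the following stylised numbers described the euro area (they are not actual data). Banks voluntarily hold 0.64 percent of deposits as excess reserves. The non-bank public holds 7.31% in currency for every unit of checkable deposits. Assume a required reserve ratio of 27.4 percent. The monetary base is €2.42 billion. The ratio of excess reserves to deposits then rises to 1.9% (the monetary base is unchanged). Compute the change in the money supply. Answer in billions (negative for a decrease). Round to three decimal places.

-0.253 billion

Initially m₁ = (1 + 0.0731) / (0.274 + 0.0064 + 0.0731) ≈ 3.03564, so M₁ = 3.03564 × 2.42 ≈ 7.3462 billion.
After the change m₂ = (1 + 0.0731) / (0.274 + 0.019 + 0.0731) ≈ 2.93117, so M₂ = 2.93117 × 2.42 ≈ 7.0934 billion.
ΔM = M₂ − M₁ = 7.0934 − 7.3462 = -0.2528 billion.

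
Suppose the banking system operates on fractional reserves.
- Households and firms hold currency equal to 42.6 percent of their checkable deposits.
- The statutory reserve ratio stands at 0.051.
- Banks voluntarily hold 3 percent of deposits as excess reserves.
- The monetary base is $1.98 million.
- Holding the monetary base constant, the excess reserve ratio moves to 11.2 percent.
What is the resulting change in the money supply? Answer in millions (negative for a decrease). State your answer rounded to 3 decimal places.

Initially m₁ = (1 + 0.426) / (0.051 + 0.03 + 0.426) ≈ 2.81262, so M₁ = 2.81262 × 1.98 ≈ 5.569 million.
After the change m₂ = (1 + 0.426) / (0.051 + 0.112 + 0.426) ≈ 2.42105, so M₂ = 2.42105 × 1.98 ≈ 4.7937 million.
ΔM = M₂ − M₁ = 4.7937 − 5.569 = -0.7753 million.

-0.775 million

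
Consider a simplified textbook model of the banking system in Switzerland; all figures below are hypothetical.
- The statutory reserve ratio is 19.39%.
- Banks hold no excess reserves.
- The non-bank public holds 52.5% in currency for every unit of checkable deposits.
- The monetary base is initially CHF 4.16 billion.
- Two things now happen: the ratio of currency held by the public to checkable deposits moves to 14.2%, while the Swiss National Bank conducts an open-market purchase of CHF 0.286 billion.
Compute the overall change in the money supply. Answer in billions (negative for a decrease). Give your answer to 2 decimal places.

Before: m₁ = (1 + 0.525) / (0.1939 + 0.525) ≈ 2.1213, MB₁ = 4.16, so M₁ = 2.1213 × 4.16 ≈ 8.8246 billion.
After: m₂ = (1 + 0.142) / (0.1939 + 0.142) ≈ 3.3998, MB₂ = 4.16 + 0.286 = 4.446, so M₂ = 3.3998 × 4.446 ≈ 15.1155 billion.
ΔM = M₂ − M₁ = 15.1155 − 8.8246 = 6.2909 billion.

CHF 6.29 billion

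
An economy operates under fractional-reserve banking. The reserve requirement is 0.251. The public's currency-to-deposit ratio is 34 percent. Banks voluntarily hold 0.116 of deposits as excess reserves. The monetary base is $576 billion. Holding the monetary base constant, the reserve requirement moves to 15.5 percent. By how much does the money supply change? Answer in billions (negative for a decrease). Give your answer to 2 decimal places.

$171.53 billion

Initially m₁ = (1 + 0.34) / (0.251 + 0.116 + 0.34) ≈ 1.895332, so M₁ = 1.895332 × 576 ≈ 1091.7112 billion.
After the change m₂ = (1 + 0.34) / (0.155 + 0.116 + 0.34) ≈ 2.193126, so M₂ = 2.193126 × 576 ≈ 1263.2406 billion.
ΔM = M₂ − M₁ = 1263.2406 − 1091.7112 = 171.5294 billion.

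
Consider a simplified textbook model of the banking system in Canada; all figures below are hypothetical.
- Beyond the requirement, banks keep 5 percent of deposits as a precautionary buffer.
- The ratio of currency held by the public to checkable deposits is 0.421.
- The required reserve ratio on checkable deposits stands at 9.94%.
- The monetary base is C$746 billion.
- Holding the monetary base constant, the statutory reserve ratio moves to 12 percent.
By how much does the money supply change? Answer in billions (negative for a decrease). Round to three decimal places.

Initially m₁ = (1 + 0.421) / (0.0994 + 0.05 + 0.421) ≈ 2.4912342, so M₁ = 2.4912342 × 746 ≈ 1858.4607 billion.
After the change m₂ = (1 + 0.421) / (0.12 + 0.05 + 0.421) ≈ 2.4043993, so M₂ = 2.4043993 × 746 ≈ 1793.6819 billion.
ΔM = M₂ − M₁ = 1793.6819 − 1858.4607 = -64.7788 billion.

-64.779 billion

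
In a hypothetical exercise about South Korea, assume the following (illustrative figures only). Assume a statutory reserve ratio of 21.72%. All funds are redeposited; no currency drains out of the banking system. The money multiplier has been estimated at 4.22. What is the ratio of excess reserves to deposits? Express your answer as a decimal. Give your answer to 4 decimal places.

Using m = 4.22. Since m = (1 + c)/(c + rr + e), the denominator satisfies c + rr + e = (1 + c)/m = (1 + 0) / 4.22 ≈ 0.236967.
With c = 0 and rr = 0.2172, the ratio of excess reserves to deposits is 0.236967 − 0 − 0.2172 = 0.019767.

0.0198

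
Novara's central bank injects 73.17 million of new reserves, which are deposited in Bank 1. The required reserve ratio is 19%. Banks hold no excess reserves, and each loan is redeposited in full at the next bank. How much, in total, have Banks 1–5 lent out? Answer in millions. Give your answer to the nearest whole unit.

Bank i lends (1 − rr)^i of the original deposit: Bank 1 lends 73.17·0.8100 = 59.2677, Bank 2 lends 73.17·0.8100² ≈ 48.0068, and so on.
Summing a geometric series: total = 73.17·[0.8100·(1 − 0.8100^5) / (1 − 0.8100)] ≈ 203.1702 million.

203 million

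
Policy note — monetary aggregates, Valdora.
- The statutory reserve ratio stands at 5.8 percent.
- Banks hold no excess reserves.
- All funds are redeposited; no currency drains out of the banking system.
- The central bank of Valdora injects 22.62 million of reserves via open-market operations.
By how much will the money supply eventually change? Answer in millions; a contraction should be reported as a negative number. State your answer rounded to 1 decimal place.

390.0 million

The simple money multiplier is m = 1/rr = 1/0.058 ≈ 17.2414.
An open-market purchase increases the monetary base by 22.62 million, so ΔM = m × ΔMB = 17.2414 × 22.62 ≈ 390.0005 million.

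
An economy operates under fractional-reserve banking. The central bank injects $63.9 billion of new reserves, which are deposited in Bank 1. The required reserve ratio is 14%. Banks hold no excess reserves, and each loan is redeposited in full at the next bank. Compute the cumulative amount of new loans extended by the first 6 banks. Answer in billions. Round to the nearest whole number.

Bank i lends (1 − rr)^i of the original deposit: Bank 1 lends 63.9·0.8600 = 54.9540, Bank 2 lends 63.9·0.8600² ≈ 47.2604, and so on.
Summing a geometric series: total = 63.9·[0.8600·(1 − 0.8600^6) / (1 − 0.8600)] ≈ 233.7244 billion.

$234 billion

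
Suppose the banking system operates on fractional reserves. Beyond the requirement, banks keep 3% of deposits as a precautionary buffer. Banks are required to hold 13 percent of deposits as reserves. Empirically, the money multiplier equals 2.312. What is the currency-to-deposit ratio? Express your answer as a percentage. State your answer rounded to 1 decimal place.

48.0%

Using m = 2.312. From m = (1 + c)/(c + rr + e), rearranging gives 1 + c = m·(c + rr + e), so c·(1 − m) = m·(rr + e) − 1.
Hence c = [m·(rr + e) − 1]/(1 − m) = [2.312 × (0.13 + 0.03) − 1] / (1 − 2.312) ≈ 0.480244.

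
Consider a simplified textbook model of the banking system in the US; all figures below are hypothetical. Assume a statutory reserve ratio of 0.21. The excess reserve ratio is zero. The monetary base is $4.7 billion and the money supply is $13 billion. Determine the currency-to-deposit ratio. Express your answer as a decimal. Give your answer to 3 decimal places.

Using m = M/MB = 13/4.7 ≈ 2.765957. From m = (1 + c)/(c + rr + e), rearranging gives 1 + c = m·(c + rr + e), so c·(1 − m) = m·(rr + e) − 1.
Hence c = [m·(rr + e) − 1]/(1 − m) = [2.765957 × (0.21 + 0) − 1] / (1 − 2.765957) ≈ 0.237350.

0.237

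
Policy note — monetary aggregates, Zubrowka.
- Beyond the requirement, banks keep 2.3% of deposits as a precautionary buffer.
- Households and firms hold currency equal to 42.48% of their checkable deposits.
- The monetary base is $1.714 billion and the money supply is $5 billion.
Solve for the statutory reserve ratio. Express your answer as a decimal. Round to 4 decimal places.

0.0406

Using m = M/MB = 5/1.714 ≈ 2.917153. Since m = (1 + c)/(c + rr + e), the denominator satisfies c + rr + e = (1 + c)/m = (1 + 0.4248) / 2.917153 ≈ 0.488421.
With c = 0.4248 and e = 0.023, the statutory reserve ratio is 0.488421 − 0.4248 − 0.023 = 0.040621.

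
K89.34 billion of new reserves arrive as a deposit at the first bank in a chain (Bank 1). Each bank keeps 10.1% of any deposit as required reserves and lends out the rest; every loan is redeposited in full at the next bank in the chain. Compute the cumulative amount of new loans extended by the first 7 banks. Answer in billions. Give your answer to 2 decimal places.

Bank i lends (1 − rr)^i of the original deposit: Bank 1 lends 89.34·0.8990 ≈ 80.3167, Bank 2 lends 89.34·0.8990² ≈ 72.2047, and so on.
Summing a geometric series: total = 89.34·[0.8990·(1 − 0.8990^7) / (1 − 0.8990)] ≈ 417.8143 billion.

K417.81 billion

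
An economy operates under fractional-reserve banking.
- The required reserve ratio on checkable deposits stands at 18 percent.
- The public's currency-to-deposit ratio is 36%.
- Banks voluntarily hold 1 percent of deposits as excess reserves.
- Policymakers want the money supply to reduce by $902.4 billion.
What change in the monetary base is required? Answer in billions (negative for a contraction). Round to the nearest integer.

-365 billion

The money multiplier is m = (1 + c) / (rr + e + c) = (1 + 0.36) / (0.18 + 0.01 + 0.36) ≈ 2.4727.
ΔMB = ΔM / m = (−902.4) / 2.4727 ≈ -364.9452 billion.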